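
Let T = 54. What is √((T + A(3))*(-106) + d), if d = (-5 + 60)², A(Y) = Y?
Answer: I*√3017 ≈ 54.927*I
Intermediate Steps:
d = 3025 (d = 55² = 3025)
√((T + A(3))*(-106) + d) = √((54 + 3)*(-106) + 3025) = √(57*(-106) + 3025) = √(-6042 + 3025) = √(-3017) = I*√3017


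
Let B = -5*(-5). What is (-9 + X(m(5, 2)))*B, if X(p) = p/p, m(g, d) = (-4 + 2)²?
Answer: -200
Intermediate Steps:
m(g, d) = 4 (m(g, d) = (-2)² = 4)
X(p) = 1
B = 25
(-9 + X(m(5, 2)))*B = (-9 + 1)*25 = -8*25 = -200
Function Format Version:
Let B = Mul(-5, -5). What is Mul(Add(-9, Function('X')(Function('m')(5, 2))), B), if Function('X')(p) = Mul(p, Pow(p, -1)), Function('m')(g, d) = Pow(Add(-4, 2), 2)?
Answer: -200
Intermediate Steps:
Function('m')(g, d) = 4 (Function('m')(g, d) = Pow(-2, 2) = 4)
Function('X')(p) = 1
B = 25
Mul(Add(-9, Function('X')(Function('m')(5, 2))), B) = Mul(Add(-9, 1), 25) = Mul(-8, 25) = -200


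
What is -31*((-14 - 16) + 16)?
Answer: 434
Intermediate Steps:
-31*((-14 - 16) + 16) = -31*(-30 + 16) = -31*(-14) = 434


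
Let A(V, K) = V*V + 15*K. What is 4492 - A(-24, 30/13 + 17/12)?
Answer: 200727/52 ≈ 3860.1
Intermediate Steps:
A(V, K) = V² + 15*K
4492 - A(-24, 30/13 + 17/12) = 4492 - ((-24)² + 15*(30/13 + 17/12)) = 4492 - (576 + 15*(30*(1/13) + 17*(1/12))) = 4492 - (576 + 15*(30/13 + 17/12)) = 4492 - (576 + 15*(581/156)) = 4492 - (576 + 2905/52) = 4492 - 1*32857/52 = 4492 - 32857/52 = 200727/52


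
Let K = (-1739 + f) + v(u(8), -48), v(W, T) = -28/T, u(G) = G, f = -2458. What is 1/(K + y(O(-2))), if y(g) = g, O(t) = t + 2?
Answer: -12/50357 ≈ -0.00023830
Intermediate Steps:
O(t) = 2 + t
K = -50357/12 (K = (-1739 - 2458) - 28/(-48) = -4197 - 28*(-1/48) = -4197 + 7/12 = -50357/12 ≈ -4196.4)
1/(K + y(O(-2))) = 1/(-50357/12 + (2 - 2)) = 1/(-50357/12 + 0) = 1/(-50357/12) = -12/50357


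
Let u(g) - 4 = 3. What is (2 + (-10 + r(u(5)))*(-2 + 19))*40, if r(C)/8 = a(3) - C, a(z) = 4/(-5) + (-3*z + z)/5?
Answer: -55680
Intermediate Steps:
u(g) = 7 (u(g) = 4 + 3 = 7)
a(z) = -4/5 - 2*z/5 (a(z) = 4*(-1/5) - 2*z*(1/5) = -4/5 - 2*z/5)
r(C) = -16 - 8*C (r(C) = 8*((-4/5 - 2/5*3) - C) = 8*((-4/5 - 6/5) - C) = 8*(-2 - C) = -16 - 8*C)
(2 + (-10 + r(u(5)))*(-2 + 19))*40 = (2 + (-10 + (-16 - 8*7))*(-2 + 19))*40 = (2 + (-10 + (-16 - 56))*17)*40 = (2 + (-10 - 72)*17)*40 = (2 - 82*17)*40 = (2 - 1394)*40 = -1392*40 = -55680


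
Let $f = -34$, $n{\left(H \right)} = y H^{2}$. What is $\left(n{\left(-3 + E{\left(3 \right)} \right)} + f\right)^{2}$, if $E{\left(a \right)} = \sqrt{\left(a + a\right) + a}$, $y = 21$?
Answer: $1156$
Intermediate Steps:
$E{\left(a \right)} = \sqrt{3} \sqrt{a}$ ($E{\left(a \right)} = \sqrt{2 a + a} = \sqrt{3 a} = \sqrt{3} \sqrt{a}$)
$n{\left(H \right)} = 21 H^{2}$
$\left(n{\left(-3 + E{\left(3 \right)} \right)} + f\right)^{2} = \left(21 \left(-3 + \sqrt{3} \sqrt{3}\right)^{2} - 34\right)^{2} = \left(21 \left(-3 + 3\right)^{2} - 34\right)^{2} = \left(21 \cdot 0^{2} - 34\right)^{2} = \left(21 \cdot 0 - 34\right)^{2} = \left(0 - 34\right)^{2} = \left(-34\right)^{2} = 1156$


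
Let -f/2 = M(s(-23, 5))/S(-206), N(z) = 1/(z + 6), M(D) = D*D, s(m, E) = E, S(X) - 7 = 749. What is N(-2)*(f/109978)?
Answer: -25/166286736 ≈ -1.5034e-7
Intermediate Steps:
S(X) = 756 (S(X) = 7 + 749 = 756)
M(D) = D²
N(z) = 1/(6 + z)
f = -25/378 (f = -2*5²/756 = -50/756 = -2*25/756 = -25/378 ≈ -0.066138)
N(-2)*(f/109978) = (-25/378/109978)/(6 - 2) = (-25/378*1/109978)/4 = (¼)*(-25/41571684) = -25/166286736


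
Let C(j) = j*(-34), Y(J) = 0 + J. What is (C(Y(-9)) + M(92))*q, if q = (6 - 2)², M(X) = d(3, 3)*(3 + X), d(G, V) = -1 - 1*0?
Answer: 3376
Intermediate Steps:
Y(J) = J
d(G, V) = -1 (d(G, V) = -1 + 0 = -1)
C(j) = -34*j
M(X) = -3 - X (M(X) = -(3 + X) = -3 - X)
q = 16 (q = 4² = 16)
(C(Y(-9)) + M(92))*q = (-34*(-9) + (-3 - 1*92))*16 = (306 + (-3 - 92))*16 = (306 - 95)*16 = 211*16 = 3376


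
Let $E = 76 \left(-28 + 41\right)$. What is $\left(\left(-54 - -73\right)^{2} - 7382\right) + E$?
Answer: $-6033$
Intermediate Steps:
$E = 988$ ($E = 76 \cdot 13 = 988$)
$\left(\left(-54 - -73\right)^{2} - 7382\right) + E = \left(\left(-54 - -73\right)^{2} - 7382\right) + 988 = \left(\left(-54 + 73\right)^{2} - 7382\right) + 988 = \left(19^{2} - 7382\right) + 988 = \left(361 - 7382\right) + 988 = -7021 + 988 = -6033$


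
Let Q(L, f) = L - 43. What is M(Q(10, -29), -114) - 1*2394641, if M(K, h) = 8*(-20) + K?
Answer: -2394834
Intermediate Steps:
Q(L, f) = -43 + L
M(K, h) = -160 + K
M(Q(10, -29), -114) - 1*2394641 = (-160 + (-43 + 10)) - 1*2394641 = (-160 - 33) - 2394641 = -193 - 2394641 = -2394834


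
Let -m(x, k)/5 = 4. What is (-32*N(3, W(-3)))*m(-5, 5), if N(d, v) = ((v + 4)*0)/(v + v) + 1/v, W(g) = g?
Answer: -640/3 ≈ -213.33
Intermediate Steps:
m(x, k) = -20 (m(x, k) = -5*4 = -20)
N(d, v) = 1/v (N(d, v) = ((4 + v)*0)/((2*v)) + 1/v = 0*(1/(2*v)) + 1/v = 0 + 1/v = 1/v)
(-32*N(3, W(-3)))*m(-5, 5) = -32/(-3)*(-20) = -32*(-1/3)*(-20) = (32/3)*(-20) = -640/3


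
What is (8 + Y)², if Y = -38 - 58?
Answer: 7744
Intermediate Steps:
Y = -96
(8 + Y)² = (8 - 96)² = (-88)² = 7744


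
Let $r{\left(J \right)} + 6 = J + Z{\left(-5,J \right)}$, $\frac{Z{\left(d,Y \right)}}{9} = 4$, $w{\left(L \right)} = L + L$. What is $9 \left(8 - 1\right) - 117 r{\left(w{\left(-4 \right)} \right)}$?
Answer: $-2511$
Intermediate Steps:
$w{\left(L \right)} = 2 L$
$Z{\left(d,Y \right)} = 36$ ($Z{\left(d,Y \right)} = 9 \cdot 4 = 36$)
$r{\left(J \right)} = 30 + J$ ($r{\left(J \right)} = -6 + \left(J + 36\right) = -6 + \left(36 + J\right) = 30 + J$)
$9 \left(8 - 1\right) - 117 r{\left(w{\left(-4 \right)} \right)} = 9 \left(8 - 1\right) - 117 \left(30 + 2 \left(-4\right)\right) = 9 \cdot 7 - 117 \left(30 - 8\right) = 63 - 2574 = -2511$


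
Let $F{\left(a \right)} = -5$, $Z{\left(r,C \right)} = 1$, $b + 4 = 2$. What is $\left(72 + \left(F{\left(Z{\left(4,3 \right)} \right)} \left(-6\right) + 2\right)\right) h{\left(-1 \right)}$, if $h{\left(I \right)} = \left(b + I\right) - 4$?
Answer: $-728$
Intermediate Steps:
$b = -2$ ($b = -4 + 2 = -2$)
$h{\left(I \right)} = -6 + I$ ($h{\left(I \right)} = \left(-2 + I\right) - 4 = -6 + I$)
$\left(72 + \left(F{\left(Z{\left(4,3 \right)} \right)} \left(-6\right) + 2\right)\right) h{\left(-1 \right)} = \left(72 + \left(\left(-5\right) \left(-6\right) + 2\right)\right) \left(-6 - 1\right) = \left(72 + \left(30 + 2\right)\right) \left(-7\right) = \left(72 + 32\right) \left(-7\right) = 104 \left(-7\right) = -728$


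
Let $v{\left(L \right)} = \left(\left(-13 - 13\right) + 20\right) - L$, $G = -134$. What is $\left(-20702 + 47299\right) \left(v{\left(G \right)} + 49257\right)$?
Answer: $1313492845$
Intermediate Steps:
$v{\left(L \right)} = -6 - L$ ($v{\left(L \right)} = \left(-26 + 20\right) - L = -6 - L$)
$\left(-20702 + 47299\right) \left(v{\left(G \right)} + 49257\right) = \left(-20702 + 47299\right) \left(\left(-6 - -134\right) + 49257\right) = 26597 \left(\left(-6 + 134\right) + 49257\right) = 26597 \left(128 + 49257\right) = 26597 \cdot 49385 = 1313492845$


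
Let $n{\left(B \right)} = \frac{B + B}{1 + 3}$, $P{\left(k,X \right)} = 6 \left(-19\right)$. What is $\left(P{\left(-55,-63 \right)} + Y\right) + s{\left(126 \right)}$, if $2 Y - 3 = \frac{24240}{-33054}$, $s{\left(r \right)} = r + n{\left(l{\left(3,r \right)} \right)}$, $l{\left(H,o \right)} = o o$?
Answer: $\frac{87605587}{11018} \approx 7951.1$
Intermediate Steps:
$l{\left(H,o \right)} = o^{2}$
$P{\left(k,X \right)} = -114$
$n{\left(B \right)} = \frac{B}{2}$ ($n{\left(B \right)} = \frac{2 B}{4} = 2 B \frac{1}{4} = \frac{B}{2}$)
$s{\left(r \right)} = r + \frac{r^{2}}{2}$
$Y = \frac{12487}{11018}$ ($Y = \frac{3}{2} + \frac{24240 \frac{1}{-33054}}{2} = \frac{3}{2} + \frac{24240 \left(- \frac{1}{33054}\right)}{2} = \frac{3}{2} + \frac{1}{2} \left(- \frac{4040}{5509}\right) = \frac{3}{2} - \frac{2020}{5509} = \frac{12487}{11018} \approx 1.1333$)
$\left(P{\left(-55,-63 \right)} + Y\right) + s{\left(126 \right)} = \left(-114 + \frac{12487}{11018}\right) + \frac{1}{2} \cdot 126 \left(2 + 126\right) = - \frac{1243565}{11018} + \frac{1}{2} \cdot 126 \cdot 128 = - \frac{1243565}{11018} + 8064 = \frac{87605587}{11018}$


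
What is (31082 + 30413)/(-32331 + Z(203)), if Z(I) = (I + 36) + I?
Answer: -61495/31889 ≈ -1.9284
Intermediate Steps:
Z(I) = 36 + 2*I (Z(I) = (36 + I) + I = 36 + 2*I)
(31082 + 30413)/(-32331 + Z(203)) = (31082 + 30413)/(-32331 + (36 + 2*203)) = 61495/(-32331 + (36 + 406)) = 61495/(-32331 + 442) = 61495/(-31889) = 61495*(-1/31889) = -61495/31889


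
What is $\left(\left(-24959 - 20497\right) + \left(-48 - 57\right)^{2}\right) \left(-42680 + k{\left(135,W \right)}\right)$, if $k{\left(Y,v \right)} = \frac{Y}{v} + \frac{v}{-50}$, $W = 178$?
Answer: $\frac{6539771357277}{4450} \approx 1.4696 \cdot 10^{9}$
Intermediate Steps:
$k{\left(Y,v \right)} = - \frac{v}{50} + \frac{Y}{v}$ ($k{\left(Y,v \right)} = \frac{Y}{v} + v \left(- \frac{1}{50}\right) = \frac{Y}{v} - \frac{v}{50} = - \frac{v}{50} + \frac{Y}{v}$)
$\left(\left(-24959 - 20497\right) + \left(-48 - 57\right)^{2}\right) \left(-42680 + k{\left(135,W \right)}\right) = \left(\left(-24959 - 20497\right) + \left(-48 - 57\right)^{2}\right) \left(-42680 + \left(\left(- \frac{1}{50}\right) 178 + \frac{135}{178}\right)\right) = \left(\left(-24959 - 20497\right) + \left(-105\right)^{2}\right) \left(-42680 + \left(- \frac{89}{25} + 135 \cdot \frac{1}{178}\right)\right) = \left(-45456 + 11025\right) \left(-42680 + \left(- \frac{89}{25} + \frac{135}{178}\right)\right) = - 34431 \left(-42680 - \frac{12467}{4450}\right) = \left(-34431\right) \left(- \frac{189938467}{4450}\right) = \frac{6539771357277}{4450}$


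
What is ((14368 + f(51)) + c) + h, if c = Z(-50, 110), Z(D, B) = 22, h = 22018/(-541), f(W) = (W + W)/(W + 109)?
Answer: 621065351/43280 ≈ 14350.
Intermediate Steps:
f(W) = 2*W/(109 + W) (f(W) = (2*W)/(109 + W) = 2*W/(109 + W))
h = -22018/541 (h = 22018*(-1/541) = -22018/541 ≈ -40.699)
c = 22
((14368 + f(51)) + c) + h = ((14368 + 2*51/(109 + 51)) + 22) - 22018/541 = ((14368 + 2*51/160) + 22) - 22018/541 = ((14368 + 2*51*(1/160)) + 22) - 22018/541 = ((14368 + 51/80) + 22) - 22018/541 = (1149491/80 + 22) - 22018/541 = 1151251/80 - 22018/541 = 621065351/43280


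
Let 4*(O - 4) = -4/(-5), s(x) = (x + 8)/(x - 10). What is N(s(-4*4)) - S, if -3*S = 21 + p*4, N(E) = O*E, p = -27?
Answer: -1801/65 ≈ -27.708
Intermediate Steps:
s(x) = (8 + x)/(-10 + x)
O = 21/5 (O = 4 + (-4/(-5))/4 = 4 + (-4*(-⅕))/4 = 4 + (¼)*(⅘) = 4 + ⅕ = 21/5 ≈ 4.2000)
N(E) = 21*E/5
S = 29 (S = -(21 - 27*4)/3 = -(21 - 108)/3 = -⅓*(-87) = 29)
N(s(-4*4)) - S = 21*((8 - 4*4)/(-10 - 4*4))/5 - 1*29 = 21*((8 - 16)/(-10 - 16))/5 - 29 = 21*(-8/(-26))/5 - 29 = 21*(-1/26*(-8))/5 - 29 = (21/5)*(4/13) - 29 = 84/65 - 29 = -1801/65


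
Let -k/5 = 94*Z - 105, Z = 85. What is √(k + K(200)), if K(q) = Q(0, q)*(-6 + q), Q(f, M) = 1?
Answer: 3*I*√4359 ≈ 198.07*I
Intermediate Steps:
K(q) = -6 + q (K(q) = 1*(-6 + q) = -6 + q)
k = -39425 (k = -5*(94*85 - 105) = -5*(7990 - 105) = -5*7885 = -39425)
√(k + K(200)) = √(-39425 + (-6 + 200)) = √(-39425 + 194) = √(-39231) = 3*I*√4359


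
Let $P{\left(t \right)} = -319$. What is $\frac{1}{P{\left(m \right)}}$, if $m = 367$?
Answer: $- \frac{1}{319} \approx -0.0031348$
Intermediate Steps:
$\frac{1}{P{\left(m \right)}} = \frac{1}{-319} = - \frac{1}{319}$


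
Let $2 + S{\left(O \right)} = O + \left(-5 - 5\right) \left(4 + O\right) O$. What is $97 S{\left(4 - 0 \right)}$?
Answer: $-30846$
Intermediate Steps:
$S{\left(O \right)} = -2 + O + O \left(-40 - 10 O\right)$ ($S{\left(O \right)} = -2 + \left(O + \left(-5 - 5\right) \left(4 + O\right) O\right) = -2 + \left(O + - 10 \left(4 + O\right) O\right) = -2 + \left(O + \left(-40 - 10 O\right) O\right) = -2 + \left(O + O \left(-40 - 10 O\right)\right) = -2 + O + O \left(-40 - 10 O\right)$)
$97 S{\left(4 - 0 \right)} = 97 \left(-2 - 39 \left(4 - 0\right) - 10 \left(4 - 0\right)^{2}\right) = 97 \left(-2 - 39 \left(4 + 0\right) - 10 \left(4 + 0\right)^{2}\right) = 97 \left(-2 - 156 - 10 \cdot 4^{2}\right) = 97 \left(-2 - 156 - 160\right) = 97 \left(-318\right) = -30846$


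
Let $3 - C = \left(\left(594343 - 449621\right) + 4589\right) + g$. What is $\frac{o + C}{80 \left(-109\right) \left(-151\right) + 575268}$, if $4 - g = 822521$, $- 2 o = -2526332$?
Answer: $\frac{276625}{270284} \approx 1.0235$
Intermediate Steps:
$o = 1263166$ ($o = \left(- \frac{1}{2}\right) \left(-2526332\right) = 1263166$)
$g = -822517$ ($g = 4 - 822521 = -822517$)
$C = 673209$ ($C = 3 - \left(\left(\left(594343 - 449621\right) + 4589\right) - 822517\right) = 3 - \left(\left(144722 + 4589\right) - 822517\right) = 3 - \left(149311 - 822517\right) = 3 - -673206 = 3 + 673206 = 673209$)
$\frac{o + C}{80 \left(-109\right) \left(-151\right) + 575268} = \frac{1263166 + 673209}{80 \left(-109\right) \left(-151\right) + 575268} = \frac{1936375}{\left(-8720\right) \left(-151\right) + 575268} = \frac{1936375}{1316720 + 575268} = \frac{1936375}{1891988} = 1936375 \cdot \frac{1}{1891988} = \frac{276625}{270284}$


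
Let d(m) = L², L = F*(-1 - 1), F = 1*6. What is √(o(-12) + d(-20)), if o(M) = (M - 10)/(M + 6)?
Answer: √1329/3 ≈ 12.152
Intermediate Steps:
F = 6
L = -12 (L = 6*(-1 - 1) = 6*(-2) = -12)
o(M) = (-10 + M)/(6 + M)
d(m) = 144 (d(m) = (-12)² = 144)
√(o(-12) + d(-20)) = √((-10 - 12)/(6 - 12) + 144) = √(-22/(-6) + 144) = √(-⅙*(-22) + 144) = √(11/3 + 144) = √(443/3) = √1329/3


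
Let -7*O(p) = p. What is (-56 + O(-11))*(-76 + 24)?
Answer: 19812/7 ≈ 2830.3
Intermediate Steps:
O(p) = -p/7
(-56 + O(-11))*(-76 + 24) = (-56 - ⅐*(-11))*(-76 + 24) = (-56 + 11/7)*(-52) = -381/7*(-52) = 19812/7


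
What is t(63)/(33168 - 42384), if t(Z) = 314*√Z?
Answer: -157*√7/1536 ≈ -0.27043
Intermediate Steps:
t(63)/(33168 - 42384) = (314*√63)/(33168 - 42384) = (314*(3*√7))/(-9216) = (942*√7)*(-1/9216) = -157*√7/1536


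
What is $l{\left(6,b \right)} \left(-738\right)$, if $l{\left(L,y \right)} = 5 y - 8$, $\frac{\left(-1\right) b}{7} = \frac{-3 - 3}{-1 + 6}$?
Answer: $-25092$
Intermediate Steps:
$b = \frac{42}{5}$ ($b = - 7 \frac{-3 - 3}{-1 + 6} = - 7 \left(- \frac{6}{5}\right) = - 7 \left(\left(-6\right) \frac{1}{5}\right) = \left(-7\right) \left(- \frac{6}{5}\right) = \frac{42}{5} \approx 8.4$)
$l{\left(L,y \right)} = -8 + 5 y$
$l{\left(6,b \right)} \left(-738\right) = \left(-8 + 5 \cdot \frac{42}{5}\right) \left(-738\right) = \left(-8 + 42\right) \left(-738\right) = 34 \left(-738\right) = -25092$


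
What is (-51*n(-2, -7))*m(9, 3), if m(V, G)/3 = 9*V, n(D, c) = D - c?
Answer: -61965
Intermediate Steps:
m(V, G) = 27*V (m(V, G) = 3*(9*V) = 27*V)
(-51*n(-2, -7))*m(9, 3) = (-51*(-2 - 1*(-7)))*(27*9) = -51*(-2 + 7)*243 = -51*5*243 = -255*243 = -61965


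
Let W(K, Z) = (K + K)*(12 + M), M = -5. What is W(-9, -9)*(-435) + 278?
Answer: 55088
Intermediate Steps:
W(K, Z) = 14*K (W(K, Z) = (K + K)*(12 - 5) = (2*K)*7 = 14*K)
W(-9, -9)*(-435) + 278 = (14*(-9))*(-435) + 278 = -126*(-435) + 278 = 54810 + 278 = 55088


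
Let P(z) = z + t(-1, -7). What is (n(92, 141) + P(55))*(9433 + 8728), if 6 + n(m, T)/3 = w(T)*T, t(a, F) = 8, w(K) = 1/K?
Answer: 871728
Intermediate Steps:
n(m, T) = -15 (n(m, T) = -18 + 3*(T/T) = -18 + 3*1 = -18 + 3 = -15)
P(z) = 8 + z (P(z) = z + 8 = 8 + z)
(n(92, 141) + P(55))*(9433 + 8728) = (-15 + (8 + 55))*(9433 + 8728) = (-15 + 63)*18161 = 48*18161 = 871728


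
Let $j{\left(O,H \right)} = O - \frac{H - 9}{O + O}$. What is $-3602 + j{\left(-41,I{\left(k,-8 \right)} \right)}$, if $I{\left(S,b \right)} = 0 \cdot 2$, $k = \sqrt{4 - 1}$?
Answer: $- \frac{298735}{82} \approx -3643.1$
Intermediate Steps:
$k = \sqrt{3}$ ($k = \sqrt{4 - 1} = \sqrt{3} \approx 1.732$)
$I{\left(S,b \right)} = 0$
$j{\left(O,H \right)} = O - \frac{-9 + H}{2 O}$
$-3602 + j{\left(-41,I{\left(k,-8 \right)} \right)} = -3602 + \frac{9 - 0 + 2 \left(-41\right)^{2}}{2 \left(-41\right)} = -3602 + \frac{1}{2} \left(- \frac{1}{41}\right) \left(9 + 0 + 2 \cdot 1681\right) = -3602 + \frac{1}{2} \left(- \frac{1}{41}\right) \left(9 + 0 + 3362\right) = -3602 + \frac{1}{2} \left(- \frac{1}{41}\right) 3371 = -3602 - \frac{3371}{82} = - \frac{298735}{82}$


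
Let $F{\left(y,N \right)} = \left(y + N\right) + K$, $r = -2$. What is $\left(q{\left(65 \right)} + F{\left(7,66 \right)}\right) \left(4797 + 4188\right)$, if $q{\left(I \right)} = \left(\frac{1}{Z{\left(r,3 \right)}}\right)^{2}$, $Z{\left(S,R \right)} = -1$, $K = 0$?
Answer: $664890$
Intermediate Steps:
$F{\left(y,N \right)} = N + y$ ($F{\left(y,N \right)} = \left(y + N\right) + 0 = \left(N + y\right) + 0 = N + y$)
$q{\left(I \right)} = 1$ ($q{\left(I \right)} = \left(\frac{1}{-1}\right)^{2} = \left(-1\right)^{2} = 1$)
$\left(q{\left(65 \right)} + F{\left(7,66 \right)}\right) \left(4797 + 4188\right) = \left(1 + \left(66 + 7\right)\right) \left(4797 + 4188\right) = \left(1 + 73\right) 8985 = 74 \cdot 8985 = 664890$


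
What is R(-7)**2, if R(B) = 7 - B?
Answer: 196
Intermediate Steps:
R(-7)**2 = (7 - 1*(-7))**2 = (7 + 7)**2 = 14**2 = 196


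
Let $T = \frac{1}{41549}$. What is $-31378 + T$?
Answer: $- \frac{1303724521}{41549} \approx -31378.0$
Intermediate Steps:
$T = \frac{1}{41549} \approx 2.4068 \cdot 10^{-5}$
$-31378 + T = -31378 + \frac{1}{41549} = - \frac{1303724521}{41549}$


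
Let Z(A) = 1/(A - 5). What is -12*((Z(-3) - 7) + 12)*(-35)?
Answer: 4095/2 ≈ 2047.5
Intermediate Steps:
Z(A) = 1/(-5 + A)
-12*((Z(-3) - 7) + 12)*(-35) = -12*((1/(-5 - 3) - 7) + 12)*(-35) = -12*((1/(-8) - 7) + 12)*(-35) = -12*((-⅛ - 7) + 12)*(-35) = -12*(-57/8 + 12)*(-35) = -12*39/8*(-35) = -117/2*(-35) = 4095/2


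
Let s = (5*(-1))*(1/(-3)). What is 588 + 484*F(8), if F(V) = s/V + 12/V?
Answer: 8489/6 ≈ 1414.8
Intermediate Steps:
s = 5/3 (s = -5*(-1)/3 = -5*(-1/3) = 5/3 ≈ 1.6667)
F(V) = 41/(3*V) (F(V) = 5/(3*V) + 12/V = 41/(3*V))
588 + 484*F(8) = 588 + 484*((41/3)/8) = 588 + 484*((41/3)*(1/8)) = 588 + 484*(41/24) = 588 + 4961/6 = 8489/6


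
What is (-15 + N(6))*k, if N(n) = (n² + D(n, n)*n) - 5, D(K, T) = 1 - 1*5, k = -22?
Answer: 176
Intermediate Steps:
D(K, T) = -4 (D(K, T) = 1 - 5 = -4)
N(n) = -5 + n² - 4*n (N(n) = (n² - 4*n) - 5 = -5 + n² - 4*n)
(-15 + N(6))*k = (-15 + (-5 + 6² - 4*6))*(-22) = (-15 + (-5 + 36 - 24))*(-22) = (-15 + 7)*(-22) = -8*(-22) = 176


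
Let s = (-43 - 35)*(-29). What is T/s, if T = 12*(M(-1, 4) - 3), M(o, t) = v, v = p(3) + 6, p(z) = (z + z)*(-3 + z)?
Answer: 6/377 ≈ 0.015915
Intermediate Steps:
p(z) = 2*z*(-3 + z) (p(z) = (2*z)*(-3 + z) = 2*z*(-3 + z))
v = 6 (v = 2*3*(-3 + 3) + 6 = 2*3*0 + 6 = 0 + 6 = 6)
M(o, t) = 6
s = 2262 (s = -78*(-29) = 2262)
T = 36 (T = 12*(6 - 3) = 12*3 = 36)
T/s = 36/2262 = 36*(1/2262) = 6/377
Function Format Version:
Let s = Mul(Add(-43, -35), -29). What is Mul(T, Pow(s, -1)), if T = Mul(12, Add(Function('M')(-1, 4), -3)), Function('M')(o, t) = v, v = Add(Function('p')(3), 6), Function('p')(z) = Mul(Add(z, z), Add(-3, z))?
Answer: Rational(6, 377) ≈ 0.015915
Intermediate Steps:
Function('p')(z) = Mul(2, z, Add(-3, z)) (Function('p')(z) = Mul(Mul(2, z), Add(-3, z)) = Mul(2, z, Add(-3, z)))
v = 6 (v = Add(Mul(2, 3, Add(-3, 3)), 6) = Add(Mul(2, 3, 0), 6) = Add(0, 6) = 6)
Function('M')(o, t) = 6
s = 2262 (s = Mul(-78, -29) = 2262)
T = 36 (T = Mul(12, Add(6, -3)) = Mul(12, 3) = 36)
Mul(T, Pow(s, -1)) = Mul(36, Pow(2262, -1)) = Mul(36, Rational(1, 2262)) = Rational(6, 377)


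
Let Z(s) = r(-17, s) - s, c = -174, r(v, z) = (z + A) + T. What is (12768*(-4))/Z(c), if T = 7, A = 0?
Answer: -7296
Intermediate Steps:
r(v, z) = 7 + z (r(v, z) = (z + 0) + 7 = z + 7 = 7 + z)
Z(s) = 7 (Z(s) = (7 + s) - s = 7)
(12768*(-4))/Z(c) = (12768*(-4))/7 = -51072*1/7 = -7296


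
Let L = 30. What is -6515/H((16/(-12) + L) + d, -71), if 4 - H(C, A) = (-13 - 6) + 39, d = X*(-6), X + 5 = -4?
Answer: 6515/16 ≈ 407.19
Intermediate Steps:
X = -9 (X = -5 - 4 = -9)
d = 54 (d = -9*(-6) = 54)
H(C, A) = -16 (H(C, A) = 4 - ((-13 - 6) + 39) = 4 - (-19 + 39) = 4 - 1*20 = 4 - 20 = -16)
-6515/H((16/(-12) + L) + d, -71) = -6515/(-16) = -6515*(-1/16) = 6515/16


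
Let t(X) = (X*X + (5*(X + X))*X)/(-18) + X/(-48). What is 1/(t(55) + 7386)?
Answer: 144/797219 ≈ 0.00018063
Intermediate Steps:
t(X) = -11*X**2/18 - X/48 (t(X) = (X**2 + (5*(2*X))*X)*(-1/18) + X*(-1/48) = (X**2 + (10*X)*X)*(-1/18) - X/48 = (X**2 + 10*X**2)*(-1/18) - X/48 = (11*X**2)*(-1/18) - X/48 = -11*X**2/18 - X/48)
1/(t(55) + 7386) = 1/(-1/144*55*(3 + 88*55) + 7386) = 1/(-1/144*55*(3 + 4840) + 7386) = 1/(-1/144*55*4843 + 7386) = 1/(-266365/144 + 7386) = 1/(797219/144) = 144/797219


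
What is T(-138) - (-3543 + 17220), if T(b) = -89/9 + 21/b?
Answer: -5666435/414 ≈ -13687.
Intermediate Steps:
T(b) = -89/9 + 21/b (T(b) = -89*1/9 + 21/b = -89/9 + 21/b)
T(-138) - (-3543 + 17220) = (-89/9 + 21/(-138)) - (-3543 + 17220) = (-89/9 + 21*(-1/138)) - 1*13677 = (-89/9 - 7/46) - 13677 = -4157/414 - 13677 = -5666435/414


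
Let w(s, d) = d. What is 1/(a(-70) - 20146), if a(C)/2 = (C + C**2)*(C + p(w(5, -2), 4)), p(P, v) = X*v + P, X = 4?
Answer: -1/561106 ≈ -1.7822e-6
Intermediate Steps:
p(P, v) = P + 4*v (p(P, v) = 4*v + P = P + 4*v)
a(C) = 2*(14 + C)*(C + C**2) (a(C) = 2*((C + C**2)*(C + (-2 + 4*4))) = 2*((C + C**2)*(C + (-2 + 16))) = 2*((C + C**2)*(C + 14)) = 2*((C + C**2)*(14 + C)) = 2*((14 + C)*(C + C**2)) = 2*(14 + C)*(C + C**2))
1/(a(-70) - 20146) = 1/(2*(-70)*(14 + (-70)**2 + 15*(-70)) - 20146) = 1/(2*(-70)*(14 + 4900 - 1050) - 20146) = 1/(2*(-70)*3864 - 20146) = 1/(-540960 - 20146) = 1/(-561106) = -1/561106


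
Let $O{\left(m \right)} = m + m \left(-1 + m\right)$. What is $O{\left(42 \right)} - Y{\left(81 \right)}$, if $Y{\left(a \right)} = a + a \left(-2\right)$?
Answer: $1845$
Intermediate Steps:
$Y{\left(a \right)} = - a$ ($Y{\left(a \right)} = a - 2 a = - a$)
$O{\left(42 \right)} - Y{\left(81 \right)} = 42^{2} - \left(-1\right) 81 = 1764 - -81 = 1764 + 81 = 1845$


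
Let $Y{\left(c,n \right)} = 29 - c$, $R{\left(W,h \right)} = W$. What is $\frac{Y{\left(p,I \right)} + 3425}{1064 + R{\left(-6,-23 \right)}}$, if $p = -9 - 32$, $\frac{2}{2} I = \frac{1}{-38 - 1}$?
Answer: $\frac{3495}{1058} \approx 3.3034$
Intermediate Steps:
$I = - \frac{1}{39}$ ($I = \frac{1}{-38 - 1} = \frac{1}{-39} = - \frac{1}{39} \approx -0.025641$)
$p = -41$ ($p = -9 - 32 = -41$)
$\frac{Y{\left(p,I \right)} + 3425}{1064 + R{\left(-6,-23 \right)}} = \frac{\left(29 - -41\right) + 3425}{1064 - 6} = \frac{\left(29 + 41\right) + 3425}{1058} = \left(70 + 3425\right) \frac{1}{1058} = 3495 \cdot \frac{1}{1058} = \frac{3495}{1058}$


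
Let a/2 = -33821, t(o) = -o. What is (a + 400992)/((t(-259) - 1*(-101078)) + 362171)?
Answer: 166675/231754 ≈ 0.71919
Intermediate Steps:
a = -67642 (a = 2*(-33821) = -67642)
(a + 400992)/((t(-259) - 1*(-101078)) + 362171) = (-67642 + 400992)/((-1*(-259) - 1*(-101078)) + 362171) = 333350/((259 + 101078) + 362171) = 333350/(101337 + 362171) = 333350/463508 = 333350*(1/463508) = 166675/231754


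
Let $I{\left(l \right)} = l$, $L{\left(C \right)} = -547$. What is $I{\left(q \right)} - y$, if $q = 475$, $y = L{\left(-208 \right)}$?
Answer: $1022$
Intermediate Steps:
$y = -547$
$I{\left(q \right)} - y = 475 - -547 = 475 + 547 = 1022$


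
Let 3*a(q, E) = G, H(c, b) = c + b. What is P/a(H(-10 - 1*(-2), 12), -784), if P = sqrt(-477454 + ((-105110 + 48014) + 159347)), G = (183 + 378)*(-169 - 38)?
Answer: -I*sqrt(375203)/38709 ≈ -0.015824*I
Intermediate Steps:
H(c, b) = b + c
G = -116127 (G = 561*(-207) = -116127)
a(q, E) = -38709 (a(q, E) = (1/3)*(-116127) = -38709)
P = I*sqrt(375203) (P = sqrt(-477454 + (-57096 + 159347)) = sqrt(-477454 + 102251) = sqrt(-375203) = I*sqrt(375203) ≈ 612.54*I)
P/a(H(-10 - 1*(-2), 12), -784) = (I*sqrt(375203))/(-38709) = (I*sqrt(375203))*(-1/38709) = -I*sqrt(375203)/38709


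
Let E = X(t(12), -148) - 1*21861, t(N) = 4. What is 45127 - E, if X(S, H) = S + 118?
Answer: 66866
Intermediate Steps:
X(S, H) = 118 + S
E = -21739 (E = (118 + 4) - 1*21861 = 122 - 21861 = -21739)
45127 - E = 45127 - 1*(-21739) = 45127 + 21739 = 66866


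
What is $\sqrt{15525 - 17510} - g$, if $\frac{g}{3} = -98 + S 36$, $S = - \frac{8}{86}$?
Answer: $\frac{13074}{43} + i \sqrt{1985} \approx 304.05 + 44.553 i$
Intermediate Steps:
$S = - \frac{4}{43}$ ($S = \left(-8\right) \frac{1}{86} = - \frac{4}{43} \approx -0.093023$)
$g = - \frac{13074}{43}$ ($g = 3 \left(-98 - \frac{144}{43}\right) = 3 \left(- \frac{4358}{43}\right) = - \frac{13074}{43} \approx -304.05$)
$\sqrt{15525 - 17510} - g = \sqrt{15525 - 17510} - - \frac{13074}{43} = \sqrt{-1985} + \frac{13074}{43} = i \sqrt{1985} + \frac{13074}{43} = \frac{13074}{43} + i \sqrt{1985}$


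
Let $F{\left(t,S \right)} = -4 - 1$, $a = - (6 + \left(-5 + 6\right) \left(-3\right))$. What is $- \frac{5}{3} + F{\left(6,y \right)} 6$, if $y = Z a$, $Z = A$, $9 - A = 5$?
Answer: $- \frac{95}{3} \approx -31.667$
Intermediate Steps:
$A = 4$ ($A = 9 - 5 = 4$)
$Z = 4$
$a = -3$ ($a = - (6 + 1 \left(-3\right)) = - (6 - 3) = \left(-1\right) 3 = -3$)
$y = -12$ ($y = 4 \left(-3\right) = -12$)
$F{\left(t,S \right)} = -5$
$- \frac{5}{3} + F{\left(6,y \right)} 6 = - \frac{5}{3} - 30 = - \frac{95}{3}$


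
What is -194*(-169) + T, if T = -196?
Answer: 32590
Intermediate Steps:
-194*(-169) + T = -194*(-169) - 196 = 32786 - 196 = 32590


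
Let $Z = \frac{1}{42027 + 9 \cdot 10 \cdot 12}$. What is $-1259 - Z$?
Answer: $- \frac{54271714}{43107} \approx -1259.0$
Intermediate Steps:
$Z = \frac{1}{43107}$ ($Z = \frac{1}{42027 + 90 \cdot 12} = \frac{1}{42027 + 1080} = \frac{1}{43107} \approx 2.3198 \cdot 10^{-5}$)
$-1259 - Z = -1259 - \frac{1}{43107} = - \frac{54271714}{43107}$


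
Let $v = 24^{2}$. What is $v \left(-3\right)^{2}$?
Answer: $5184$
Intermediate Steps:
$v = 576$
$v \left(-3\right)^{2} = 576 \left(-3\right)^{2} = 576 \cdot 9 = 5184$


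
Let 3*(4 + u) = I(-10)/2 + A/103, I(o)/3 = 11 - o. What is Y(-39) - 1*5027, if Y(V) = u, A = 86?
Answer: -3102497/618 ≈ -5020.2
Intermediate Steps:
I(o) = 33 - 3*o (I(o) = 3*(11 - o) = 33 - 3*o)
u = 4189/618 (u = -4 + ((33 - 3*(-10))/2 + 86/103)/3 = -4 + ((33 + 30)*(½) + 86*(1/103))/3 = -4 + (63*(½) + 86/103)/3 = -4 + (63/2 + 86/103)/3 = -4 + (⅓)*(6661/206) = -4 + 6661/618 = 4189/618 ≈ 6.7783)
Y(V) = 4189/618
Y(-39) - 1*5027 = 4189/618 - 1*5027 = 4189/618 - 5027 = -3102497/618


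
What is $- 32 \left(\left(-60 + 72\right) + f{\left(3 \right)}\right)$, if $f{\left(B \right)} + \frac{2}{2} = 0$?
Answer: $-352$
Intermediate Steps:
$f{\left(B \right)} = -1$ ($f{\left(B \right)} = -1 + 0 = -1$)
$- 32 \left(\left(-60 + 72\right) + f{\left(3 \right)}\right) = - 32 \left(\left(-60 + 72\right) - 1\right) = - 32 \left(12 - 1\right) = \left(-32\right) 11 = -352$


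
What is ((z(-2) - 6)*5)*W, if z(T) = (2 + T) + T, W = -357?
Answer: 14280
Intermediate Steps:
z(T) = 2 + 2*T
((z(-2) - 6)*5)*W = (((2 + 2*(-2)) - 6)*5)*(-357) = (((2 - 4) - 6)*5)*(-357) = ((-2 - 6)*5)*(-357) = -8*5*(-357) = -40*(-357) = 14280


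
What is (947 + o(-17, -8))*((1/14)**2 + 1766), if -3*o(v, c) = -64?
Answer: 47882285/28 ≈ 1.7101e+6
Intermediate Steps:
o(v, c) = 64/3 (o(v, c) = -1/3*(-64) = 64/3)
(947 + o(-17, -8))*((1/14)**2 + 1766) = (947 + 64/3)*((1/14)**2 + 1766) = 2905*((1/14)**2 + 1766)/3 = 2905*(1/196 + 1766)/3 = (2905/3)*(346137/196) = 47882285/28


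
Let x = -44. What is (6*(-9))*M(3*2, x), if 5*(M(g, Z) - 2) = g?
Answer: -864/5 ≈ -172.80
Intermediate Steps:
M(g, Z) = 2 + g/5
(6*(-9))*M(3*2, x) = (6*(-9))*(2 + (3*2)/5) = -54*(2 + (⅕)*6) = -54*(2 + 6/5) = -54*16/5 = -864/5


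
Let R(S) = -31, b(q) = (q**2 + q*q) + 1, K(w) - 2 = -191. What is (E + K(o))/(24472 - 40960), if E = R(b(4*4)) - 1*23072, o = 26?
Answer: 647/458 ≈ 1.4127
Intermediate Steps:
K(w) = -189 (K(w) = 2 - 191 = -189)
b(q) = 1 + 2*q**2 (b(q) = (q**2 + q**2) + 1 = 2*q**2 + 1 = 1 + 2*q**2)
E = -23103 (E = -31 - 1*23072 = -31 - 23072 = -23103)
(E + K(o))/(24472 - 40960) = (-23103 - 189)/(24472 - 40960) = -23292/(-16488) = -23292*(-1/16488) = 647/458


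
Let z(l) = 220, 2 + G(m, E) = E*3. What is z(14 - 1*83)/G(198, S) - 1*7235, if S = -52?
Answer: -571675/79 ≈ -7236.4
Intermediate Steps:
G(m, E) = -2 + 3*E (G(m, E) = -2 + E*3 = -2 + 3*E)
z(14 - 1*83)/G(198, S) - 1*7235 = 220/(-2 + 3*(-52)) - 1*7235 = 220/(-2 - 156) - 7235 = 220/(-158) - 7235 = 220*(-1/158) - 7235 = -110/79 - 7235 = -571675/79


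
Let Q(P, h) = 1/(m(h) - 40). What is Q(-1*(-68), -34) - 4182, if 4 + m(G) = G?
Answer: -326197/78 ≈ -4182.0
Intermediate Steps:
m(G) = -4 + G
Q(P, h) = 1/(-44 + h) (Q(P, h) = 1/((-4 + h) - 40) = 1/(-44 + h))
Q(-1*(-68), -34) - 4182 = 1/(-44 - 34) - 4182 = 1/(-78) - 4182 = -1/78 - 4182 = -326197/78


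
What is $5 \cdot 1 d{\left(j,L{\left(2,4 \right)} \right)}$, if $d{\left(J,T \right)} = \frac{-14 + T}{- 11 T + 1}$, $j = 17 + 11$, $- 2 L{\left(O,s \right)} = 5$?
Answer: $- \frac{55}{19} \approx -2.8947$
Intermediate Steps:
$L{\left(O,s \right)} = - \frac{5}{2}$ ($L{\left(O,s \right)} = \left(- \frac{1}{2}\right) 5 = - \frac{5}{2}$)
$j = 28$
$d{\left(J,T \right)} = \frac{-14 + T}{1 - 11 T}$
$5 \cdot 1 d{\left(j,L{\left(2,4 \right)} \right)} = 5 \cdot 1 \frac{14 - - \frac{5}{2}}{-1 + 11 \left(- \frac{5}{2}\right)} = 5 \frac{14 + \frac{5}{2}}{-1 - \frac{55}{2}} = 5 \frac{1}{- \frac{57}{2}} \cdot \frac{33}{2} = 5 \left(\left(- \frac{2}{57}\right) \frac{33}{2}\right) = 5 \left(- \frac{11}{19}\right) = - \frac{55}{19}$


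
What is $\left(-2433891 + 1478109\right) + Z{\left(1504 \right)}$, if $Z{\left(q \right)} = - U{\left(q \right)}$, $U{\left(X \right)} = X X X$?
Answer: $-3403027846$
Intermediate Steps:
$U{\left(X \right)} = X^{3}$ ($U{\left(X \right)} = X^{2} X = X^{3}$)
$Z{\left(q \right)} = - q^{3}$
$\left(-2433891 + 1478109\right) + Z{\left(1504 \right)} = \left(-2433891 + 1478109\right) - 1504^{3} = -955782 - 3402072064 = -3403027846$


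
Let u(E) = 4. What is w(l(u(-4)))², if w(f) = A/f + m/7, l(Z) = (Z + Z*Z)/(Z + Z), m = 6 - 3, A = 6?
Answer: 9801/1225 ≈ 8.0008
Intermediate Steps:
m = 3
l(Z) = (Z + Z²)/(2*Z) (l(Z) = (Z + Z²)/((2*Z)) = (Z + Z²)*(1/(2*Z)) = (Z + Z²)/(2*Z))
w(f) = 3/7 + 6/f (w(f) = 6/f + 3/7 = 3/7 + 6/f)
w(l(u(-4)))² = (3/7 + 6/(½ + (½)*4))² = (3/7 + 6/(½ + 2))² = (3/7 + 6/(5/2))² = (3/7 + 6*(⅖))² = (3/7 + 12/5)² = (99/35)² = 9801/1225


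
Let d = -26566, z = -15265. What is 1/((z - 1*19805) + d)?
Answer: -1/61636 ≈ -1.6224e-5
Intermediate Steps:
1/((z - 1*19805) + d) = 1/((-15265 - 1*19805) - 26566) = 1/((-15265 - 19805) - 26566) = 1/(-35070 - 26566) = 1/(-61636) = -1/61636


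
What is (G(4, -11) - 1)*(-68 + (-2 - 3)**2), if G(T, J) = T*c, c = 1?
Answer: -129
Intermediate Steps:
G(T, J) = T (G(T, J) = T*1 = T)
(G(4, -11) - 1)*(-68 + (-2 - 3)**2) = (4 - 1)*(-68 + (-2 - 3)**2) = 3*(-68 + (-5)**2) = 3*(-68 + 25) = 3*(-43) = -129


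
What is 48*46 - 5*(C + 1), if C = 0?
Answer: 2203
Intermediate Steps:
48*46 - 5*(C + 1) = 48*46 - 5*(0 + 1) = 2208 - 5*1 = 2208 - 5 = 2203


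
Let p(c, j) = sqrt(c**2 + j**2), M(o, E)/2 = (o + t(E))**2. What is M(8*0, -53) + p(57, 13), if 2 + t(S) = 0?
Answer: 8 + sqrt(3418) ≈ 66.464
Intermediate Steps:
t(S) = -2 (t(S) = -2 + 0 = -2)
M(o, E) = 2*(-2 + o)**2 (M(o, E) = 2*(o - 2)**2 = 2*(-2 + o)**2)
M(8*0, -53) + p(57, 13) = 2*(-2 + 8*0)**2 + sqrt(57**2 + 13**2) = 2*(-2 + 0)**2 + sqrt(3249 + 169) = 2*(-2)**2 + sqrt(3418) = 2*4 + sqrt(3418) = 8 + sqrt(3418)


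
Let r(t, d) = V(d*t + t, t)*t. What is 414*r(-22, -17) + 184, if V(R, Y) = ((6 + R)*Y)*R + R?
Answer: 25247376184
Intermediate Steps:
V(R, Y) = R + R*Y*(6 + R) (V(R, Y) = (Y*(6 + R))*R + R = R*Y*(6 + R) + R = R + R*Y*(6 + R))
r(t, d) = t*(t + d*t)*(1 + 6*t + t*(t + d*t)) (r(t, d) = ((d*t + t)*(1 + 6*t + (d*t + t)*t))*t = ((t + d*t)*(1 + 6*t + (t + d*t)*t))*t = ((t + d*t)*(1 + 6*t + t*(t + d*t)))*t = t*(t + d*t)*(1 + 6*t + t*(t + d*t)))
414*r(-22, -17) + 184 = 414*((-22)²*(1 - 17)*(1 + 6*(-22) + (-22)²*(1 - 17))) + 184 = 414*(484*(-16)*(1 - 132 + 484*(-16))) + 184 = 414*(484*(-16)*(1 - 132 - 7744)) + 184 = 414*(484*(-16)*(-7875)) + 184 = 414*60984000 + 184 = 25247376000 + 184 = 25247376184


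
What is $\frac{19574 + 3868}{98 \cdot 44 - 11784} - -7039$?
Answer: $\frac{26285983}{3736} \approx 7035.9$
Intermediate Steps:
$\frac{19574 + 3868}{98 \cdot 44 - 11784} - -7039 = \frac{23442}{4312 - 11784} + 7039 = \frac{23442}{-7472} + 7039 = 23442 \left(- \frac{1}{7472}\right) + 7039 = - \frac{11721}{3736} + 7039 = \frac{26285983}{3736}$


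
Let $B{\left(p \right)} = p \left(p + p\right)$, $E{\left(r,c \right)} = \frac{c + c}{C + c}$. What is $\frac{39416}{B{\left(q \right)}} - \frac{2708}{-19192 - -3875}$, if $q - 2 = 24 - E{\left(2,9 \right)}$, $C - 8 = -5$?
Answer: $\frac{1213971652}{36776117} \approx 33.01$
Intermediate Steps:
$C = 3$ ($C = 8 - 5 = 3$)
$E{\left(r,c \right)} = \frac{2 c}{3 + c}$ ($E{\left(r,c \right)} = \frac{c + c}{3 + c} = \frac{2 c}{3 + c}$)
$q = \frac{49}{2}$ ($q = 2 + \left(24 - 2 \cdot 9 \frac{1}{3 + 9}\right) = 2 + \left(24 - 2 \cdot 9 \cdot \frac{1}{12}\right) = 2 + \left(24 - \frac{3}{2}\right) = 2 + \frac{45}{2} = \frac{49}{2} \approx 24.5$)
$B{\left(p \right)} = 2 p^{2}$ ($B{\left(p \right)} = p 2 p = 2 p^{2}$)
$\frac{39416}{B{\left(q \right)}} - \frac{2708}{-19192 - -3875} = \frac{39416}{2 \left(\frac{49}{2}\right)^{2}} - \frac{2708}{-19192 - -3875} = \frac{39416}{2 \cdot \frac{2401}{4}} - \frac{2708}{-19192 + 3875} = \frac{39416}{\frac{2401}{2}} - \frac{2708}{-15317} = 39416 \cdot \frac{2}{2401} - - \frac{2708}{15317} = \frac{78832}{2401} + \frac{2708}{15317} = \frac{1213971652}{36776117}$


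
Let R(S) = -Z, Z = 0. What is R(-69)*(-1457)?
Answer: 0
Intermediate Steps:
R(S) = 0 (R(S) = -1*0 = 0)
R(-69)*(-1457) = 0*(-1457) = 0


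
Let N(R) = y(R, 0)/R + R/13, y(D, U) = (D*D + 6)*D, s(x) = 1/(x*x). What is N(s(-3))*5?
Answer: 31700/1053 ≈ 30.104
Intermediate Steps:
s(x) = x**(-2) (s(x) = 1/(x**2) = x**(-2))
y(D, U) = D*(6 + D**2) (y(D, U) = (D**2 + 6)*D = (6 + D**2)*D = D*(6 + D**2))
N(R) = 6 + R**2 + R/13 (N(R) = (R*(6 + R**2))/R + R/13 = (6 + R**2) + R*(1/13) = (6 + R**2) + R/13 = 6 + R**2 + R/13)
N(s(-3))*5 = (6 + ((-3)**(-2))**2 + (1/13)/(-3)**2)*5 = (6 + (1/9)**2 + (1/13)*(1/9))*5 = (6 + 1/81 + 1/117)*5 = (6340/1053)*5 = 31700/1053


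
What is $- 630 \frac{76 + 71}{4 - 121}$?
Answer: $\frac{10290}{13} \approx 791.54$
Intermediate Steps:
$- 630 \frac{76 + 71}{4 - 121} = - 630 \frac{147}{-117} = - 630 \cdot 147 \left(- \frac{1}{117}\right) = \left(-630\right) \left(- \frac{49}{39}\right) = \frac{10290}{13}$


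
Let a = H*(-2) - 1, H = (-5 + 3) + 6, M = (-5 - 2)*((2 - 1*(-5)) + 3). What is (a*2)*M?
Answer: 1260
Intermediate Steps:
M = -70 (M = -7*((2 + 5) + 3) = -7*(7 + 3) = -7*10 = -70)
H = 4 (H = -2 + 6 = 4)
a = -9 (a = 4*(-2) - 1 = -8 - 1 = -9)
(a*2)*M = -9*2*(-70) = -18*(-70) = 1260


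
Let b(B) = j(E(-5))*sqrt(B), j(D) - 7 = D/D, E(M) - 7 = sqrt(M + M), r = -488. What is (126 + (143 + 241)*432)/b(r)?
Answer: -83007*I*sqrt(122)/976 ≈ -939.39*I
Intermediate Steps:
E(M) = 7 + sqrt(2)*sqrt(M) (E(M) = 7 + sqrt(M + M) = 7 + sqrt(2*M) = 7 + sqrt(2)*sqrt(M))
j(D) = 8 (j(D) = 7 + D/D = 7 + 1 = 8)
b(B) = 8*sqrt(B)
(126 + (143 + 241)*432)/b(r) = (126 + (143 + 241)*432)/((8*sqrt(-488))) = (126 + 384*432)/((8*(2*I*sqrt(122)))) = (126 + 165888)/((16*I*sqrt(122))) = 166014*(-I*sqrt(122)/1952) = -83007*I*sqrt(122)/976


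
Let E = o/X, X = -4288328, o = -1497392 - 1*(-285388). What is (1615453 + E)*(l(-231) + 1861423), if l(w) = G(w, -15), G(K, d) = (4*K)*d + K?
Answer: 1623699766370852322/536041 ≈ 3.0291e+12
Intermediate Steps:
G(K, d) = K + 4*K*d (G(K, d) = 4*K*d + K = K + 4*K*d)
o = -1212004 (o = -1497392 + 285388 = -1212004)
l(w) = -59*w (l(w) = w*(1 + 4*(-15)) = w*(1 - 60) = w*(-59) = -59*w)
E = 303001/1072082 (E = -1212004/(-4288328) = -1212004*(-1/4288328) = 303001/1072082 ≈ 0.28263)
(1615453 + E)*(l(-231) + 1861423) = (1615453 + 303001/1072082)*(-59*(-231) + 1861423) = 1731898386147*(13629 + 1861423)/1072082 = (1731898386147/1072082)*1875052 = 1623699766370852322/536041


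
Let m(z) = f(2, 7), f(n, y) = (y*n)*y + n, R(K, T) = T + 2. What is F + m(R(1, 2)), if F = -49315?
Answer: -49215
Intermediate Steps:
R(K, T) = 2 + T
f(n, y) = n + n*y² (f(n, y) = (n*y)*y + n = n*y² + n = n + n*y²)
m(z) = 100 (m(z) = 2*(1 + 7²) = 2*(1 + 49) = 2*50 = 100)
F + m(R(1, 2)) = -49315 + 100 = -49215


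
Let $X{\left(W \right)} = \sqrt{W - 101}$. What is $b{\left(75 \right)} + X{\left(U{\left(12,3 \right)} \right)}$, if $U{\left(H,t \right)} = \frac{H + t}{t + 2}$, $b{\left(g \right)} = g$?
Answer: $75 + 7 i \sqrt{2} \approx 75.0 + 9.8995 i$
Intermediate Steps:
$U{\left(H,t \right)} = \frac{H + t}{2 + t}$
$X{\left(W \right)} = \sqrt{-101 + W}$
$b{\left(75 \right)} + X{\left(U{\left(12,3 \right)} \right)} = 75 + \sqrt{-101 + \frac{12 + 3}{2 + 3}} = 75 + \sqrt{-101 + \frac{1}{5} \cdot 15} = 75 + \sqrt{-101 + 3} = 75 + \sqrt{-98} = 75 + 7 i \sqrt{2}$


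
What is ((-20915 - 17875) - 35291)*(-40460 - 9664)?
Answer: 3713236044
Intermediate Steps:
((-20915 - 17875) - 35291)*(-40460 - 9664) = (-38790 - 35291)*(-50124) = -74081*(-50124) = 3713236044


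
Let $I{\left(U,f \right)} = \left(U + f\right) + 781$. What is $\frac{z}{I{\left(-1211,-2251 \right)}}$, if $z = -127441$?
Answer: $\frac{127441}{2681} \approx 47.535$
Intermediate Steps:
$I{\left(U,f \right)} = 781 + U + f$
$\frac{z}{I{\left(-1211,-2251 \right)}} = - \frac{127441}{781 - 1211 - 2251} = - \frac{127441}{-2681} = \left(-127441\right) \left(- \frac{1}{2681}\right) = \frac{127441}{2681}$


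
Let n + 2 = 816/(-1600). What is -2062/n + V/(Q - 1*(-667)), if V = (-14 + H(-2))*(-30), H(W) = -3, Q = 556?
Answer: 252310610/306973 ≈ 821.93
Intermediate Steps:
n = -251/100 (n = -2 + 816/(-1600) = -2 + 816*(-1/1600) = -2 - 51/100 = -251/100 ≈ -2.5100)
V = 510 (V = (-14 - 3)*(-30) = -17*(-30) = 510)
-2062/n + V/(Q - 1*(-667)) = -2062/(-251/100) + 510/(556 - 1*(-667)) = -2062*(-100/251) + 510/(556 + 667) = 206200/251 + 510/1223 = 252310610/306973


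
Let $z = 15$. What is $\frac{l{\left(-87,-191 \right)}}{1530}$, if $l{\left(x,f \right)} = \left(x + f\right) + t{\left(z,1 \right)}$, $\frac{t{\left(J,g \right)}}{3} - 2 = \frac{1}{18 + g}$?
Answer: $- \frac{1033}{5814} \approx -0.17767$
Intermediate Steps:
$t{\left(J,g \right)} = 6 + \frac{3}{18 + g}$
$l{\left(x,f \right)} = \frac{117}{19} + f + x$ ($l{\left(x,f \right)} = \left(x + f\right) + \frac{3 \left(37 + 2 \cdot 1\right)}{18 + 1} = \left(f + x\right) + \frac{3 \left(37 + 2\right)}{19} = \left(f + x\right) + 3 \cdot \frac{1}{19} \cdot 39 = \left(f + x\right) + \frac{117}{19} = \frac{117}{19} + f + x$)
$\frac{l{\left(-87,-191 \right)}}{1530} = \frac{\frac{117}{19} - 191 - 87}{1530} = \left(- \frac{5165}{19}\right) \frac{1}{1530} = - \frac{1033}{5814}$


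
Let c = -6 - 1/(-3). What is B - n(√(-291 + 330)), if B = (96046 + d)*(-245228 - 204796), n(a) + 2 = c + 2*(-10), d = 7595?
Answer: -139922812069/3 ≈ -4.6641e+10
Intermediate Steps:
c = -17/3 (c = -6 - 1*(-⅓) = -6 + ⅓ = -17/3 ≈ -5.6667)
n(a) = -83/3 (n(a) = -2 + (-17/3 + 2*(-10)) = -2 + (-17/3 - 20) = -2 - 77/3 = -83/3)
B = -46640937384 (B = (96046 + 7595)*(-245228 - 204796) = 103641*(-450024) = -46640937384)
B - n(√(-291 + 330)) = -46640937384 - 1*(-83/3) = -46640937384 + 83/3 = -139922812069/3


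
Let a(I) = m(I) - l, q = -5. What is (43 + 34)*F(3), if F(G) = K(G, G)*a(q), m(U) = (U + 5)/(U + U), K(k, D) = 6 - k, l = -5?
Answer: 1155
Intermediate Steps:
m(U) = (5 + U)/(2*U) (m(U) = (5 + U)/((2*U)) = (5 + U)*(1/(2*U)) = (5 + U)/(2*U))
a(I) = 5 + (5 + I)/(2*I) (a(I) = (5 + I)/(2*I) - 1*(-5) = (5 + I)/(2*I) + 5 = 5 + (5 + I)/(2*I))
F(G) = 30 - 5*G (F(G) = (6 - G)*((½)*(5 + 11*(-5))/(-5)) = (6 - G)*((½)*(-⅕)*(5 - 55)) = (6 - G)*((½)*(-⅕)*(-50)) = (6 - G)*5 = 30 - 5*G)
(43 + 34)*F(3) = (43 + 34)*(30 - 5*3) = 77*(30 - 15) = 77*15 = 1155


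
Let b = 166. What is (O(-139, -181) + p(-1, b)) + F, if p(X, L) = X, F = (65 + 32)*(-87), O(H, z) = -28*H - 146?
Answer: -4694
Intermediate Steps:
O(H, z) = -146 - 28*H
F = -8439 (F = 97*(-87) = -8439)
(O(-139, -181) + p(-1, b)) + F = ((-146 - 28*(-139)) - 1) - 8439 = ((-146 + 3892) - 1) - 8439 = (3746 - 1) - 8439 = 3745 - 8439 = -4694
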